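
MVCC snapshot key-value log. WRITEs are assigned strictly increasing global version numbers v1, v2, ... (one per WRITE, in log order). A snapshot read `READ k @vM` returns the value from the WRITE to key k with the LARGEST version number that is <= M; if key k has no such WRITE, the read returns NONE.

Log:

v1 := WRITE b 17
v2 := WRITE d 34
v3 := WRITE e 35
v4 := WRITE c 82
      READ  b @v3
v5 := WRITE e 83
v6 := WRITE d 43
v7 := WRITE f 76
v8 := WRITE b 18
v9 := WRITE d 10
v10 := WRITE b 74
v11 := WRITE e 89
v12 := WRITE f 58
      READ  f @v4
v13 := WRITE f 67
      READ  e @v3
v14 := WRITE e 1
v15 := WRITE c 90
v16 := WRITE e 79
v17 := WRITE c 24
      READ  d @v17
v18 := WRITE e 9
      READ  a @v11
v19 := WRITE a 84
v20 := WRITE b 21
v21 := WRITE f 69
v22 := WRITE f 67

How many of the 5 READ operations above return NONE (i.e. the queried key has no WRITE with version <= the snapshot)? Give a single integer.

Answer: 2

Derivation:
v1: WRITE b=17  (b history now [(1, 17)])
v2: WRITE d=34  (d history now [(2, 34)])
v3: WRITE e=35  (e history now [(3, 35)])
v4: WRITE c=82  (c history now [(4, 82)])
READ b @v3: history=[(1, 17)] -> pick v1 -> 17
v5: WRITE e=83  (e history now [(3, 35), (5, 83)])
v6: WRITE d=43  (d history now [(2, 34), (6, 43)])
v7: WRITE f=76  (f history now [(7, 76)])
v8: WRITE b=18  (b history now [(1, 17), (8, 18)])
v9: WRITE d=10  (d history now [(2, 34), (6, 43), (9, 10)])
v10: WRITE b=74  (b history now [(1, 17), (8, 18), (10, 74)])
v11: WRITE e=89  (e history now [(3, 35), (5, 83), (11, 89)])
v12: WRITE f=58  (f history now [(7, 76), (12, 58)])
READ f @v4: history=[(7, 76), (12, 58)] -> no version <= 4 -> NONE
v13: WRITE f=67  (f history now [(7, 76), (12, 58), (13, 67)])
READ e @v3: history=[(3, 35), (5, 83), (11, 89)] -> pick v3 -> 35
v14: WRITE e=1  (e history now [(3, 35), (5, 83), (11, 89), (14, 1)])
v15: WRITE c=90  (c history now [(4, 82), (15, 90)])
v16: WRITE e=79  (e history now [(3, 35), (5, 83), (11, 89), (14, 1), (16, 79)])
v17: WRITE c=24  (c history now [(4, 82), (15, 90), (17, 24)])
READ d @v17: history=[(2, 34), (6, 43), (9, 10)] -> pick v9 -> 10
v18: WRITE e=9  (e history now [(3, 35), (5, 83), (11, 89), (14, 1), (16, 79), (18, 9)])
READ a @v11: history=[] -> no version <= 11 -> NONE
v19: WRITE a=84  (a history now [(19, 84)])
v20: WRITE b=21  (b history now [(1, 17), (8, 18), (10, 74), (20, 21)])
v21: WRITE f=69  (f history now [(7, 76), (12, 58), (13, 67), (21, 69)])
v22: WRITE f=67  (f history now [(7, 76), (12, 58), (13, 67), (21, 69), (22, 67)])
Read results in order: ['17', 'NONE', '35', '10', 'NONE']
NONE count = 2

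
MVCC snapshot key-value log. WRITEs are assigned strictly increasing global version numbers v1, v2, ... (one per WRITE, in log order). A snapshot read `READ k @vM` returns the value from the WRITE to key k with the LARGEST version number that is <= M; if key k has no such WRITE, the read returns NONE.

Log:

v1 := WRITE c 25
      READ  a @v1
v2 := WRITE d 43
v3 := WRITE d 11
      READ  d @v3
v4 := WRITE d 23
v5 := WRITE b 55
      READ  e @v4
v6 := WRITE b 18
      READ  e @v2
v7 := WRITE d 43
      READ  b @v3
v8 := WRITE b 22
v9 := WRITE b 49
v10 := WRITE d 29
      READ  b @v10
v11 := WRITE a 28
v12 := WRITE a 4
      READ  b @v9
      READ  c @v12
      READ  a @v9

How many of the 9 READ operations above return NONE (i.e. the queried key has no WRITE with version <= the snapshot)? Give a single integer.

Answer: 5

Derivation:
v1: WRITE c=25  (c history now [(1, 25)])
READ a @v1: history=[] -> no version <= 1 -> NONE
v2: WRITE d=43  (d history now [(2, 43)])
v3: WRITE d=11  (d history now [(2, 43), (3, 11)])
READ d @v3: history=[(2, 43), (3, 11)] -> pick v3 -> 11
v4: WRITE d=23  (d history now [(2, 43), (3, 11), (4, 23)])
v5: WRITE b=55  (b history now [(5, 55)])
READ e @v4: history=[] -> no version <= 4 -> NONE
v6: WRITE b=18  (b history now [(5, 55), (6, 18)])
READ e @v2: history=[] -> no version <= 2 -> NONE
v7: WRITE d=43  (d history now [(2, 43), (3, 11), (4, 23), (7, 43)])
READ b @v3: history=[(5, 55), (6, 18)] -> no version <= 3 -> NONE
v8: WRITE b=22  (b history now [(5, 55), (6, 18), (8, 22)])
v9: WRITE b=49  (b history now [(5, 55), (6, 18), (8, 22), (9, 49)])
v10: WRITE d=29  (d history now [(2, 43), (3, 11), (4, 23), (7, 43), (10, 29)])
READ b @v10: history=[(5, 55), (6, 18), (8, 22), (9, 49)] -> pick v9 -> 49
v11: WRITE a=28  (a history now [(11, 28)])
v12: WRITE a=4  (a history now [(11, 28), (12, 4)])
READ b @v9: history=[(5, 55), (6, 18), (8, 22), (9, 49)] -> pick v9 -> 49
READ c @v12: history=[(1, 25)] -> pick v1 -> 25
READ a @v9: history=[(11, 28), (12, 4)] -> no version <= 9 -> NONE
Read results in order: ['NONE', '11', 'NONE', 'NONE', 'NONE', '49', '49', '25', 'NONE']
NONE count = 5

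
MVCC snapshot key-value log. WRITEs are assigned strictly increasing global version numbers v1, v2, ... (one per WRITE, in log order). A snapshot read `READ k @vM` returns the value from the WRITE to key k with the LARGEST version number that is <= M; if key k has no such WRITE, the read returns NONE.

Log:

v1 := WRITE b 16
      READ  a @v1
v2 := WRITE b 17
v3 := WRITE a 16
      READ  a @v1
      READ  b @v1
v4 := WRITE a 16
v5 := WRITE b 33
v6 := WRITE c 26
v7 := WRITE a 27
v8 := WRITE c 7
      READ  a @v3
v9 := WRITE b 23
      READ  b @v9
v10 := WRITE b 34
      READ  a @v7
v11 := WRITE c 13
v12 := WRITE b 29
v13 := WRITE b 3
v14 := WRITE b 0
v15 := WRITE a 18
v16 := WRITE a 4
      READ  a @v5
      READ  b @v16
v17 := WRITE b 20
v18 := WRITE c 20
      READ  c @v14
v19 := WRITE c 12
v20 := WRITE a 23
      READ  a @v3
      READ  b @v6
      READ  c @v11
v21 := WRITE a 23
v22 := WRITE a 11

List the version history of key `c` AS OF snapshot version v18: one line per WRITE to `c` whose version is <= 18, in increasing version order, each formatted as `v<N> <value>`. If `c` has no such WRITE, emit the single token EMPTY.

Scan writes for key=c with version <= 18:
  v1 WRITE b 16 -> skip
  v2 WRITE b 17 -> skip
  v3 WRITE a 16 -> skip
  v4 WRITE a 16 -> skip
  v5 WRITE b 33 -> skip
  v6 WRITE c 26 -> keep
  v7 WRITE a 27 -> skip
  v8 WRITE c 7 -> keep
  v9 WRITE b 23 -> skip
  v10 WRITE b 34 -> skip
  v11 WRITE c 13 -> keep
  v12 WRITE b 29 -> skip
  v13 WRITE b 3 -> skip
  v14 WRITE b 0 -> skip
  v15 WRITE a 18 -> skip
  v16 WRITE a 4 -> skip
  v17 WRITE b 20 -> skip
  v18 WRITE c 20 -> keep
  v19 WRITE c 12 -> drop (> snap)
  v20 WRITE a 23 -> skip
  v21 WRITE a 23 -> skip
  v22 WRITE a 11 -> skip
Collected: [(6, 26), (8, 7), (11, 13), (18, 20)]

Answer: v6 26
v8 7
v11 13
v18 20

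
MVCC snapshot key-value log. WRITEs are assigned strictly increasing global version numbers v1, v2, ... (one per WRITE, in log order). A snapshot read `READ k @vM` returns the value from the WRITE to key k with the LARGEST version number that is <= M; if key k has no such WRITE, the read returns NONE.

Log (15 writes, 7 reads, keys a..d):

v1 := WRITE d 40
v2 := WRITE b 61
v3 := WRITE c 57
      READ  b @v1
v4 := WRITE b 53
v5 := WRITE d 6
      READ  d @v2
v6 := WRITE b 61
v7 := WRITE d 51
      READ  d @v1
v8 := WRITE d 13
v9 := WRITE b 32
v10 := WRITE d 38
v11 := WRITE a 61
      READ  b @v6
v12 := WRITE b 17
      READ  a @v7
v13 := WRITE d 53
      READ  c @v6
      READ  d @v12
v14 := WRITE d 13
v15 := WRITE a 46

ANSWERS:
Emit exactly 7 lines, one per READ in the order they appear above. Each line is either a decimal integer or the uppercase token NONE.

v1: WRITE d=40  (d history now [(1, 40)])
v2: WRITE b=61  (b history now [(2, 61)])
v3: WRITE c=57  (c history now [(3, 57)])
READ b @v1: history=[(2, 61)] -> no version <= 1 -> NONE
v4: WRITE b=53  (b history now [(2, 61), (4, 53)])
v5: WRITE d=6  (d history now [(1, 40), (5, 6)])
READ d @v2: history=[(1, 40), (5, 6)] -> pick v1 -> 40
v6: WRITE b=61  (b history now [(2, 61), (4, 53), (6, 61)])
v7: WRITE d=51  (d history now [(1, 40), (5, 6), (7, 51)])
READ d @v1: history=[(1, 40), (5, 6), (7, 51)] -> pick v1 -> 40
v8: WRITE d=13  (d history now [(1, 40), (5, 6), (7, 51), (8, 13)])
v9: WRITE b=32  (b history now [(2, 61), (4, 53), (6, 61), (9, 32)])
v10: WRITE d=38  (d history now [(1, 40), (5, 6), (7, 51), (8, 13), (10, 38)])
v11: WRITE a=61  (a history now [(11, 61)])
READ b @v6: history=[(2, 61), (4, 53), (6, 61), (9, 32)] -> pick v6 -> 61
v12: WRITE b=17  (b history now [(2, 61), (4, 53), (6, 61), (9, 32), (12, 17)])
READ a @v7: history=[(11, 61)] -> no version <= 7 -> NONE
v13: WRITE d=53  (d history now [(1, 40), (5, 6), (7, 51), (8, 13), (10, 38), (13, 53)])
READ c @v6: history=[(3, 57)] -> pick v3 -> 57
READ d @v12: history=[(1, 40), (5, 6), (7, 51), (8, 13), (10, 38), (13, 53)] -> pick v10 -> 38
v14: WRITE d=13  (d history now [(1, 40), (5, 6), (7, 51), (8, 13), (10, 38), (13, 53), (14, 13)])
v15: WRITE a=46  (a history now [(11, 61), (15, 46)])

Answer: NONE
40
40
61
NONE
57
38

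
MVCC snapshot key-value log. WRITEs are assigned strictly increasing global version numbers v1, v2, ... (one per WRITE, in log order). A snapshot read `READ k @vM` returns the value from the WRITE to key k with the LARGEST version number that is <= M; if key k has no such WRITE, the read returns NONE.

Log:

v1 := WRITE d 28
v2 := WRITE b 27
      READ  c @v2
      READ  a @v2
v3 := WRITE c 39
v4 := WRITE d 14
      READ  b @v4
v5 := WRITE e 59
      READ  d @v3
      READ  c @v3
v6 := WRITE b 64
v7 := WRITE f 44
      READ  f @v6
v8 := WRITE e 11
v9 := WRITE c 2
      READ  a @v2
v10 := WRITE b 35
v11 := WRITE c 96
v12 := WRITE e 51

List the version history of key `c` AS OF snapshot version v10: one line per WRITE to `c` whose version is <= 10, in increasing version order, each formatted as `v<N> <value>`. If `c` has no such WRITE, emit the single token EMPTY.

Answer: v3 39
v9 2

Derivation:
Scan writes for key=c with version <= 10:
  v1 WRITE d 28 -> skip
  v2 WRITE b 27 -> skip
  v3 WRITE c 39 -> keep
  v4 WRITE d 14 -> skip
  v5 WRITE e 59 -> skip
  v6 WRITE b 64 -> skip
  v7 WRITE f 44 -> skip
  v8 WRITE e 11 -> skip
  v9 WRITE c 2 -> keep
  v10 WRITE b 35 -> skip
  v11 WRITE c 96 -> drop (> snap)
  v12 WRITE e 51 -> skip
Collected: [(3, 39), (9, 2)]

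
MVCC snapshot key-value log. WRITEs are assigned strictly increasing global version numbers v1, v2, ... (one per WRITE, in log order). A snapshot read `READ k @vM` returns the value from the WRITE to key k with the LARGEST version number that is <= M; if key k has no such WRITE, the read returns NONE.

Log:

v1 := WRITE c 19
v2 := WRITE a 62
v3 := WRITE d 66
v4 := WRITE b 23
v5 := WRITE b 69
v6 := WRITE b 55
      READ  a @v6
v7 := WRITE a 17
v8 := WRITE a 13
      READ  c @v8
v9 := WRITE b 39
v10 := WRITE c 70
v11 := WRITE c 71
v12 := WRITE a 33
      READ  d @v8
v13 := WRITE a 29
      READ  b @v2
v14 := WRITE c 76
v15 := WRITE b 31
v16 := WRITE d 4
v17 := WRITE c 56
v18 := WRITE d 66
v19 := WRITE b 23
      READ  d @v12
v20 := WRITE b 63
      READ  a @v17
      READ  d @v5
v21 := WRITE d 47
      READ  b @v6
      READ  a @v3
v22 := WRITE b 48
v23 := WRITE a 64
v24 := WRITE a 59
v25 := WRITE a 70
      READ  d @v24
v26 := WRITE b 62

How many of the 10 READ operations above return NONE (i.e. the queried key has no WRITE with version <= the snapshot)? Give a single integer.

Answer: 1

Derivation:
v1: WRITE c=19  (c history now [(1, 19)])
v2: WRITE a=62  (a history now [(2, 62)])
v3: WRITE d=66  (d history now [(3, 66)])
v4: WRITE b=23  (b history now [(4, 23)])
v5: WRITE b=69  (b history now [(4, 23), (5, 69)])
v6: WRITE b=55  (b history now [(4, 23), (5, 69), (6, 55)])
READ a @v6: history=[(2, 62)] -> pick v2 -> 62
v7: WRITE a=17  (a history now [(2, 62), (7, 17)])
v8: WRITE a=13  (a history now [(2, 62), (7, 17), (8, 13)])
READ c @v8: history=[(1, 19)] -> pick v1 -> 19
v9: WRITE b=39  (b history now [(4, 23), (5, 69), (6, 55), (9, 39)])
v10: WRITE c=70  (c history now [(1, 19), (10, 70)])
v11: WRITE c=71  (c history now [(1, 19), (10, 70), (11, 71)])
v12: WRITE a=33  (a history now [(2, 62), (7, 17), (8, 13), (12, 33)])
READ d @v8: history=[(3, 66)] -> pick v3 -> 66
v13: WRITE a=29  (a history now [(2, 62), (7, 17), (8, 13), (12, 33), (13, 29)])
READ b @v2: history=[(4, 23), (5, 69), (6, 55), (9, 39)] -> no version <= 2 -> NONE
v14: WRITE c=76  (c history now [(1, 19), (10, 70), (11, 71), (14, 76)])
v15: WRITE b=31  (b history now [(4, 23), (5, 69), (6, 55), (9, 39), (15, 31)])
v16: WRITE d=4  (d history now [(3, 66), (16, 4)])
v17: WRITE c=56  (c history now [(1, 19), (10, 70), (11, 71), (14, 76), (17, 56)])
v18: WRITE d=66  (d history now [(3, 66), (16, 4), (18, 66)])
v19: WRITE b=23  (b history now [(4, 23), (5, 69), (6, 55), (9, 39), (15, 31), (19, 23)])
READ d @v12: history=[(3, 66), (16, 4), (18, 66)] -> pick v3 -> 66
v20: WRITE b=63  (b history now [(4, 23), (5, 69), (6, 55), (9, 39), (15, 31), (19, 23), (20, 63)])
READ a @v17: history=[(2, 62), (7, 17), (8, 13), (12, 33), (13, 29)] -> pick v13 -> 29
READ d @v5: history=[(3, 66), (16, 4), (18, 66)] -> pick v3 -> 66
v21: WRITE d=47  (d history now [(3, 66), (16, 4), (18, 66), (21, 47)])
READ b @v6: history=[(4, 23), (5, 69), (6, 55), (9, 39), (15, 31), (19, 23), (20, 63)] -> pick v6 -> 55
READ a @v3: history=[(2, 62), (7, 17), (8, 13), (12, 33), (13, 29)] -> pick v2 -> 62
v22: WRITE b=48  (b history now [(4, 23), (5, 69), (6, 55), (9, 39), (15, 31), (19, 23), (20, 63), (22, 48)])
v23: WRITE a=64  (a history now [(2, 62), (7, 17), (8, 13), (12, 33), (13, 29), (23, 64)])
v24: WRITE a=59  (a history now [(2, 62), (7, 17), (8, 13), (12, 33), (13, 29), (23, 64), (24, 59)])
v25: WRITE a=70  (a history now [(2, 62), (7, 17), (8, 13), (12, 33), (13, 29), (23, 64), (24, 59), (25, 70)])
READ d @v24: history=[(3, 66), (16, 4), (18, 66), (21, 47)] -> pick v21 -> 47
v26: WRITE b=62  (b history now [(4, 23), (5, 69), (6, 55), (9, 39), (15, 31), (19, 23), (20, 63), (22, 48), (26, 62)])
Read results in order: ['62', '19', '66', 'NONE', '66', '29', '66', '55', '62', '47']
NONE count = 1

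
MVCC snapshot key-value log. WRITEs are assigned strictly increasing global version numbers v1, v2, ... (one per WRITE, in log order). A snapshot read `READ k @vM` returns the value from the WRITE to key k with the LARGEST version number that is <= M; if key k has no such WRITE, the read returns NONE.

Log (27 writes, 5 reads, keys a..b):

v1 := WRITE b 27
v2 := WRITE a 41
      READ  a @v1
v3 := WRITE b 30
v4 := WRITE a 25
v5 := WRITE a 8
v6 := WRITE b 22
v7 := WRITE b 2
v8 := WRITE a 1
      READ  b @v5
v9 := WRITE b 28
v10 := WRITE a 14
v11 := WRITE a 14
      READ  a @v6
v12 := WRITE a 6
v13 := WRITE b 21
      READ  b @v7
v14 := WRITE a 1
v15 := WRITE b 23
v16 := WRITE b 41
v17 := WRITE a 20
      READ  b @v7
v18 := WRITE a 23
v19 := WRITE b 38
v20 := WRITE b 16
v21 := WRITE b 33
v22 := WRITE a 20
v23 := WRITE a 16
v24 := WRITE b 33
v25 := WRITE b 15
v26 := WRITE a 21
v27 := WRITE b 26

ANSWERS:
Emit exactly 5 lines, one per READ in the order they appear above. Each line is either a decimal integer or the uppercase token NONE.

Answer: NONE
30
8
2
2

Derivation:
v1: WRITE b=27  (b history now [(1, 27)])
v2: WRITE a=41  (a history now [(2, 41)])
READ a @v1: history=[(2, 41)] -> no version <= 1 -> NONE
v3: WRITE b=30  (b history now [(1, 27), (3, 30)])
v4: WRITE a=25  (a history now [(2, 41), (4, 25)])
v5: WRITE a=8  (a history now [(2, 41), (4, 25), (5, 8)])
v6: WRITE b=22  (b history now [(1, 27), (3, 30), (6, 22)])
v7: WRITE b=2  (b history now [(1, 27), (3, 30), (6, 22), (7, 2)])
v8: WRITE a=1  (a history now [(2, 41), (4, 25), (5, 8), (8, 1)])
READ b @v5: history=[(1, 27), (3, 30), (6, 22), (7, 2)] -> pick v3 -> 30
v9: WRITE b=28  (b history now [(1, 27), (3, 30), (6, 22), (7, 2), (9, 28)])
v10: WRITE a=14  (a history now [(2, 41), (4, 25), (5, 8), (8, 1), (10, 14)])
v11: WRITE a=14  (a history now [(2, 41), (4, 25), (5, 8), (8, 1), (10, 14), (11, 14)])
READ a @v6: history=[(2, 41), (4, 25), (5, 8), (8, 1), (10, 14), (11, 14)] -> pick v5 -> 8
v12: WRITE a=6  (a history now [(2, 41), (4, 25), (5, 8), (8, 1), (10, 14), (11, 14), (12, 6)])
v13: WRITE b=21  (b history now [(1, 27), (3, 30), (6, 22), (7, 2), (9, 28), (13, 21)])
READ b @v7: history=[(1, 27), (3, 30), (6, 22), (7, 2), (9, 28), (13, 21)] -> pick v7 -> 2
v14: WRITE a=1  (a history now [(2, 41), (4, 25), (5, 8), (8, 1), (10, 14), (11, 14), (12, 6), (14, 1)])
v15: WRITE b=23  (b history now [(1, 27), (3, 30), (6, 22), (7, 2), (9, 28), (13, 21), (15, 23)])
v16: WRITE b=41  (b history now [(1, 27), (3, 30), (6, 22), (7, 2), (9, 28), (13, 21), (15, 23), (16, 41)])
v17: WRITE a=20  (a history now [(2, 41), (4, 25), (5, 8), (8, 1), (10, 14), (11, 14), (12, 6), (14, 1), (17, 20)])
READ b @v7: history=[(1, 27), (3, 30), (6, 22), (7, 2), (9, 28), (13, 21), (15, 23), (16, 41)] -> pick v7 -> 2
v18: WRITE a=23  (a history now [(2, 41), (4, 25), (5, 8), (8, 1), (10, 14), (11, 14), (12, 6), (14, 1), (17, 20), (18, 23)])
v19: WRITE b=38  (b history now [(1, 27), (3, 30), (6, 22), (7, 2), (9, 28), (13, 21), (15, 23), (16, 41), (19, 38)])
v20: WRITE b=16  (b history now [(1, 27), (3, 30), (6, 22), (7, 2), (9, 28), (13, 21), (15, 23), (16, 41), (19, 38), (20, 16)])
v21: WRITE b=33  (b history now [(1, 27), (3, 30), (6, 22), (7, 2), (9, 28), (13, 21), (15, 23), (16, 41), (19, 38), (20, 16), (21, 33)])
v22: WRITE a=20  (a history now [(2, 41), (4, 25), (5, 8), (8, 1), (10, 14), (11, 14), (12, 6), (14, 1), (17, 20), (18, 23), (22, 20)])
v23: WRITE a=16  (a history now [(2, 41), (4, 25), (5, 8), (8, 1), (10, 14), (11, 14), (12, 6), (14, 1), (17, 20), (18, 23), (22, 20), (23, 16)])
v24: WRITE b=33  (b history now [(1, 27), (3, 30), (6, 22), (7, 2), (9, 28), (13, 21), (15, 23), (16, 41), (19, 38), (20, 16), (21, 33), (24, 33)])
v25: WRITE b=15  (b history now [(1, 27), (3, 30), (6, 22), (7, 2), (9, 28), (13, 21), (15, 23), (16, 41), (19, 38), (20, 16), (21, 33), (24, 33), (25, 15)])
v26: WRITE a=21  (a history now [(2, 41), (4, 25), (5, 8), (8, 1), (10, 14), (11, 14), (12, 6), (14, 1), (17, 20), (18, 23), (22, 20), (23, 16), (26, 21)])
v27: WRITE b=26  (b history now [(1, 27), (3, 30), (6, 22), (7, 2), (9, 28), (13, 21), (15, 23), (16, 41), (19, 38), (20, 16), (21, 33), (24, 33), (25, 15), (27, 26)])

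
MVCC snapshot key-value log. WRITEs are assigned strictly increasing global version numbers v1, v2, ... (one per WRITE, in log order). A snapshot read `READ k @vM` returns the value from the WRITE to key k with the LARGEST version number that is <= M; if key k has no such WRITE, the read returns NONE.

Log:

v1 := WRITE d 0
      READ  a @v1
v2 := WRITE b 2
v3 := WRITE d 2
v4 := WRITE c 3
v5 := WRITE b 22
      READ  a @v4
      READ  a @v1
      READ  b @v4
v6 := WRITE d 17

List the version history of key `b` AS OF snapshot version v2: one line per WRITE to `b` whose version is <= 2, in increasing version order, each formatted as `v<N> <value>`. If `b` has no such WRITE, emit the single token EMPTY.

Scan writes for key=b with version <= 2:
  v1 WRITE d 0 -> skip
  v2 WRITE b 2 -> keep
  v3 WRITE d 2 -> skip
  v4 WRITE c 3 -> skip
  v5 WRITE b 22 -> drop (> snap)
  v6 WRITE d 17 -> skip
Collected: [(2, 2)]

Answer: v2 2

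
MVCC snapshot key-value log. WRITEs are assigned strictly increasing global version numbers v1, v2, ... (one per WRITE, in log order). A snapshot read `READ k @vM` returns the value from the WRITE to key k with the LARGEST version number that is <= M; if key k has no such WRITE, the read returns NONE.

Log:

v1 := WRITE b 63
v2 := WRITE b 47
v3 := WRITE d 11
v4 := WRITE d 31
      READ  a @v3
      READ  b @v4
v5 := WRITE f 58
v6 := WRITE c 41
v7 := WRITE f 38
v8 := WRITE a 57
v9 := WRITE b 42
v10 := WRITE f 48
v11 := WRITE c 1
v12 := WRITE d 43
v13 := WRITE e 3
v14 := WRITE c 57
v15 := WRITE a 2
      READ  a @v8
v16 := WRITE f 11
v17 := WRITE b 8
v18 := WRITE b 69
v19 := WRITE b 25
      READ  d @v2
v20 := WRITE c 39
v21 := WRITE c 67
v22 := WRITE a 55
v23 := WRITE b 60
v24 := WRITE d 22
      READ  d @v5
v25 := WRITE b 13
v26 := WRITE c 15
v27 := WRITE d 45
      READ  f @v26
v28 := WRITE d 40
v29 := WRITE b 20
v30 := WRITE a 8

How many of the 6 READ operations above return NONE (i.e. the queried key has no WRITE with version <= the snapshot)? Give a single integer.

v1: WRITE b=63  (b history now [(1, 63)])
v2: WRITE b=47  (b history now [(1, 63), (2, 47)])
v3: WRITE d=11  (d history now [(3, 11)])
v4: WRITE d=31  (d history now [(3, 11), (4, 31)])
READ a @v3: history=[] -> no version <= 3 -> NONE
READ b @v4: history=[(1, 63), (2, 47)] -> pick v2 -> 47
v5: WRITE f=58  (f history now [(5, 58)])
v6: WRITE c=41  (c history now [(6, 41)])
v7: WRITE f=38  (f history now [(5, 58), (7, 38)])
v8: WRITE a=57  (a history now [(8, 57)])
v9: WRITE b=42  (b history now [(1, 63), (2, 47), (9, 42)])
v10: WRITE f=48  (f history now [(5, 58), (7, 38), (10, 48)])
v11: WRITE c=1  (c history now [(6, 41), (11, 1)])
v12: WRITE d=43  (d history now [(3, 11), (4, 31), (12, 43)])
v13: WRITE e=3  (e history now [(13, 3)])
v14: WRITE c=57  (c history now [(6, 41), (11, 1), (14, 57)])
v15: WRITE a=2  (a history now [(8, 57), (15, 2)])
READ a @v8: history=[(8, 57), (15, 2)] -> pick v8 -> 57
v16: WRITE f=11  (f history now [(5, 58), (7, 38), (10, 48), (16, 11)])
v17: WRITE b=8  (b history now [(1, 63), (2, 47), (9, 42), (17, 8)])
v18: WRITE b=69  (b history now [(1, 63), (2, 47), (9, 42), (17, 8), (18, 69)])
v19: WRITE b=25  (b history now [(1, 63), (2, 47), (9, 42), (17, 8), (18, 69), (19, 25)])
READ d @v2: history=[(3, 11), (4, 31), (12, 43)] -> no version <= 2 -> NONE
v20: WRITE c=39  (c history now [(6, 41), (11, 1), (14, 57), (20, 39)])
v21: WRITE c=67  (c history now [(6, 41), (11, 1), (14, 57), (20, 39), (21, 67)])
v22: WRITE a=55  (a history now [(8, 57), (15, 2), (22, 55)])
v23: WRITE b=60  (b history now [(1, 63), (2, 47), (9, 42), (17, 8), (18, 69), (19, 25), (23, 60)])
v24: WRITE d=22  (d history now [(3, 11), (4, 31), (12, 43), (24, 22)])
READ d @v5: history=[(3, 11), (4, 31), (12, 43), (24, 22)] -> pick v4 -> 31
v25: WRITE b=13  (b history now [(1, 63), (2, 47), (9, 42), (17, 8), (18, 69), (19, 25), (23, 60), (25, 13)])
v26: WRITE c=15  (c history now [(6, 41), (11, 1), (14, 57), (20, 39), (21, 67), (26, 15)])
v27: WRITE d=45  (d history now [(3, 11), (4, 31), (12, 43), (24, 22), (27, 45)])
READ f @v26: history=[(5, 58), (7, 38), (10, 48), (16, 11)] -> pick v16 -> 11
v28: WRITE d=40  (d history now [(3, 11), (4, 31), (12, 43), (24, 22), (27, 45), (28, 40)])
v29: WRITE b=20  (b history now [(1, 63), (2, 47), (9, 42), (17, 8), (18, 69), (19, 25), (23, 60), (25, 13), (29, 20)])
v30: WRITE a=8  (a history now [(8, 57), (15, 2), (22, 55), (30, 8)])
Read results in order: ['NONE', '47', '57', 'NONE', '31', '11']
NONE count = 2

Answer: 2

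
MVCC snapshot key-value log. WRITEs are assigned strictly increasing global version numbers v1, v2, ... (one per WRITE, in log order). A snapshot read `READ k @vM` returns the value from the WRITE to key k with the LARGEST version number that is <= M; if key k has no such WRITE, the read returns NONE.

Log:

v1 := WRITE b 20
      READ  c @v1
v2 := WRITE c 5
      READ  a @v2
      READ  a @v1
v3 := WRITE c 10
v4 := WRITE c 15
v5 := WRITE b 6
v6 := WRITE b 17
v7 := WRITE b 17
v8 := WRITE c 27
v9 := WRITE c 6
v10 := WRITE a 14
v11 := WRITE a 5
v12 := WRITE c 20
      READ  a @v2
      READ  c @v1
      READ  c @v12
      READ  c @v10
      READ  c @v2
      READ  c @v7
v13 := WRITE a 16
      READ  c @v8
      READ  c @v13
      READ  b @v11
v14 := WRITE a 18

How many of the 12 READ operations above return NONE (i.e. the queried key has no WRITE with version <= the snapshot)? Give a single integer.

v1: WRITE b=20  (b history now [(1, 20)])
READ c @v1: history=[] -> no version <= 1 -> NONE
v2: WRITE c=5  (c history now [(2, 5)])
READ a @v2: history=[] -> no version <= 2 -> NONE
READ a @v1: history=[] -> no version <= 1 -> NONE
v3: WRITE c=10  (c history now [(2, 5), (3, 10)])
v4: WRITE c=15  (c history now [(2, 5), (3, 10), (4, 15)])
v5: WRITE b=6  (b history now [(1, 20), (5, 6)])
v6: WRITE b=17  (b history now [(1, 20), (5, 6), (6, 17)])
v7: WRITE b=17  (b history now [(1, 20), (5, 6), (6, 17), (7, 17)])
v8: WRITE c=27  (c history now [(2, 5), (3, 10), (4, 15), (8, 27)])
v9: WRITE c=6  (c history now [(2, 5), (3, 10), (4, 15), (8, 27), (9, 6)])
v10: WRITE a=14  (a history now [(10, 14)])
v11: WRITE a=5  (a history now [(10, 14), (11, 5)])
v12: WRITE c=20  (c history now [(2, 5), (3, 10), (4, 15), (8, 27), (9, 6), (12, 20)])
READ a @v2: history=[(10, 14), (11, 5)] -> no version <= 2 -> NONE
READ c @v1: history=[(2, 5), (3, 10), (4, 15), (8, 27), (9, 6), (12, 20)] -> no version <= 1 -> NONE
READ c @v12: history=[(2, 5), (3, 10), (4, 15), (8, 27), (9, 6), (12, 20)] -> pick v12 -> 20
READ c @v10: history=[(2, 5), (3, 10), (4, 15), (8, 27), (9, 6), (12, 20)] -> pick v9 -> 6
READ c @v2: history=[(2, 5), (3, 10), (4, 15), (8, 27), (9, 6), (12, 20)] -> pick v2 -> 5
READ c @v7: history=[(2, 5), (3, 10), (4, 15), (8, 27), (9, 6), (12, 20)] -> pick v4 -> 15
v13: WRITE a=16  (a history now [(10, 14), (11, 5), (13, 16)])
READ c @v8: history=[(2, 5), (3, 10), (4, 15), (8, 27), (9, 6), (12, 20)] -> pick v8 -> 27
READ c @v13: history=[(2, 5), (3, 10), (4, 15), (8, 27), (9, 6), (12, 20)] -> pick v12 -> 20
READ b @v11: history=[(1, 20), (5, 6), (6, 17), (7, 17)] -> pick v7 -> 17
v14: WRITE a=18  (a history now [(10, 14), (11, 5), (13, 16), (14, 18)])
Read results in order: ['NONE', 'NONE', 'NONE', 'NONE', 'NONE', '20', '6', '5', '15', '27', '20', '17']
NONE count = 5

Answer: 5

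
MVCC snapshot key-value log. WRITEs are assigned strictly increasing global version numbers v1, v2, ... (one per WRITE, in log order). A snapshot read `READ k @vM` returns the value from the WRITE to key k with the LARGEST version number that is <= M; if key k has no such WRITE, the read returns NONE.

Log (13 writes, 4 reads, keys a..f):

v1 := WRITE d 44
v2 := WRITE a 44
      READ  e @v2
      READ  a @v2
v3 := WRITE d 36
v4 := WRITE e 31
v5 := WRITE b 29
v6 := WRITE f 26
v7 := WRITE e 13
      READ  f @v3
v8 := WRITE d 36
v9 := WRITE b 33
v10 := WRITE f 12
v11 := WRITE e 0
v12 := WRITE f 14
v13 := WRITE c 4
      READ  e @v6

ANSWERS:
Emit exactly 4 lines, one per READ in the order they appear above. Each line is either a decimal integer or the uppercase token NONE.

v1: WRITE d=44  (d history now [(1, 44)])
v2: WRITE a=44  (a history now [(2, 44)])
READ e @v2: history=[] -> no version <= 2 -> NONE
READ a @v2: history=[(2, 44)] -> pick v2 -> 44
v3: WRITE d=36  (d history now [(1, 44), (3, 36)])
v4: WRITE e=31  (e history now [(4, 31)])
v5: WRITE b=29  (b history now [(5, 29)])
v6: WRITE f=26  (f history now [(6, 26)])
v7: WRITE e=13  (e history now [(4, 31), (7, 13)])
READ f @v3: history=[(6, 26)] -> no version <= 3 -> NONE
v8: WRITE d=36  (d history now [(1, 44), (3, 36), (8, 36)])
v9: WRITE b=33  (b history now [(5, 29), (9, 33)])
v10: WRITE f=12  (f history now [(6, 26), (10, 12)])
v11: WRITE e=0  (e history now [(4, 31), (7, 13), (11, 0)])
v12: WRITE f=14  (f history now [(6, 26), (10, 12), (12, 14)])
v13: WRITE c=4  (c history now [(13, 4)])
READ e @v6: history=[(4, 31), (7, 13), (11, 0)] -> pick v4 -> 31

Answer: NONE
44
NONE
31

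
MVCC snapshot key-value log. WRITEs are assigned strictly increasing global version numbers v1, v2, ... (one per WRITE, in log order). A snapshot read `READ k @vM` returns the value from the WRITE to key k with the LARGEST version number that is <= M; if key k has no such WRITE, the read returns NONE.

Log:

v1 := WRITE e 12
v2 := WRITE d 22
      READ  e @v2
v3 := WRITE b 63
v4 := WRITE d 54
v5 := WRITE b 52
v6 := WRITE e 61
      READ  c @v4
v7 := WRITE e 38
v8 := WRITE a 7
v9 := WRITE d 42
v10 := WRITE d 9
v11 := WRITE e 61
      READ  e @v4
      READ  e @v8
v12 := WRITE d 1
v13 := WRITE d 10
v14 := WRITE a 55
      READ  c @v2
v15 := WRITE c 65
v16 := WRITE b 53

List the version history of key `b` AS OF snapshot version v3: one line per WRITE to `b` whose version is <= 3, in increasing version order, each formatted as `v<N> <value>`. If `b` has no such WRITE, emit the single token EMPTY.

Scan writes for key=b with version <= 3:
  v1 WRITE e 12 -> skip
  v2 WRITE d 22 -> skip
  v3 WRITE b 63 -> keep
  v4 WRITE d 54 -> skip
  v5 WRITE b 52 -> drop (> snap)
  v6 WRITE e 61 -> skip
  v7 WRITE e 38 -> skip
  v8 WRITE a 7 -> skip
  v9 WRITE d 42 -> skip
  v10 WRITE d 9 -> skip
  v11 WRITE e 61 -> skip
  v12 WRITE d 1 -> skip
  v13 WRITE d 10 -> skip
  v14 WRITE a 55 -> skip
  v15 WRITE c 65 -> skip
  v16 WRITE b 53 -> drop (> snap)
Collected: [(3, 63)]

Answer: v3 63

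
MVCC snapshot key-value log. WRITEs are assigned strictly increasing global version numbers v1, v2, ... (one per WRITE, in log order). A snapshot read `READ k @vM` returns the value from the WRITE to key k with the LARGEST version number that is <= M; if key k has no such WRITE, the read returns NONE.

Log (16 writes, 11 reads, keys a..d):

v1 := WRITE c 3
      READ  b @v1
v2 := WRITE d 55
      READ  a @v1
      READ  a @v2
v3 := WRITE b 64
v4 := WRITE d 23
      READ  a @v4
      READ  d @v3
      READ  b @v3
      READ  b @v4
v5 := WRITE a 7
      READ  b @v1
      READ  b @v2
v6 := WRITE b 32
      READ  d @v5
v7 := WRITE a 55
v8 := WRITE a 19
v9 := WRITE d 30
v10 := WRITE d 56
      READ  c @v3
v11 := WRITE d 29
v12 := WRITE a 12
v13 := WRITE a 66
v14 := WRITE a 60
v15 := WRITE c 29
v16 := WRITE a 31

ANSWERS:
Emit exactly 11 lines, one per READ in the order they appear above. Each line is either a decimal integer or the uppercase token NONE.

v1: WRITE c=3  (c history now [(1, 3)])
READ b @v1: history=[] -> no version <= 1 -> NONE
v2: WRITE d=55  (d history now [(2, 55)])
READ a @v1: history=[] -> no version <= 1 -> NONE
READ a @v2: history=[] -> no version <= 2 -> NONE
v3: WRITE b=64  (b history now [(3, 64)])
v4: WRITE d=23  (d history now [(2, 55), (4, 23)])
READ a @v4: history=[] -> no version <= 4 -> NONE
READ d @v3: history=[(2, 55), (4, 23)] -> pick v2 -> 55
READ b @v3: history=[(3, 64)] -> pick v3 -> 64
READ b @v4: history=[(3, 64)] -> pick v3 -> 64
v5: WRITE a=7  (a history now [(5, 7)])
READ b @v1: history=[(3, 64)] -> no version <= 1 -> NONE
READ b @v2: history=[(3, 64)] -> no version <= 2 -> NONE
v6: WRITE b=32  (b history now [(3, 64), (6, 32)])
READ d @v5: history=[(2, 55), (4, 23)] -> pick v4 -> 23
v7: WRITE a=55  (a history now [(5, 7), (7, 55)])
v8: WRITE a=19  (a history now [(5, 7), (7, 55), (8, 19)])
v9: WRITE d=30  (d history now [(2, 55), (4, 23), (9, 30)])
v10: WRITE d=56  (d history now [(2, 55), (4, 23), (9, 30), (10, 56)])
READ c @v3: history=[(1, 3)] -> pick v1 -> 3
v11: WRITE d=29  (d history now [(2, 55), (4, 23), (9, 30), (10, 56), (11, 29)])
v12: WRITE a=12  (a history now [(5, 7), (7, 55), (8, 19), (12, 12)])
v13: WRITE a=66  (a history now [(5, 7), (7, 55), (8, 19), (12, 12), (13, 66)])
v14: WRITE a=60  (a history now [(5, 7), (7, 55), (8, 19), (12, 12), (13, 66), (14, 60)])
v15: WRITE c=29  (c history now [(1, 3), (15, 29)])
v16: WRITE a=31  (a history now [(5, 7), (7, 55), (8, 19), (12, 12), (13, 66), (14, 60), (16, 31)])

Answer: NONE
NONE
NONE
NONE
55
64
64
NONE
NONE
23
3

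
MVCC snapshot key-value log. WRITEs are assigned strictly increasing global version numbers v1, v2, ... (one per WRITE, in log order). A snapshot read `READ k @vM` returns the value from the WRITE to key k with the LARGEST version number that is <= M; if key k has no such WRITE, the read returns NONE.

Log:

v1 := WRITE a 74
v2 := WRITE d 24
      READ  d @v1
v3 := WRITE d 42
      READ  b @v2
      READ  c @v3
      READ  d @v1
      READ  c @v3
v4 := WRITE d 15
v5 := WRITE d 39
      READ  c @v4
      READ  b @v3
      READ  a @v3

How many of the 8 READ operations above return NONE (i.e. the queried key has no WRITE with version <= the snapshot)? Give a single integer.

v1: WRITE a=74  (a history now [(1, 74)])
v2: WRITE d=24  (d history now [(2, 24)])
READ d @v1: history=[(2, 24)] -> no version <= 1 -> NONE
v3: WRITE d=42  (d history now [(2, 24), (3, 42)])
READ b @v2: history=[] -> no version <= 2 -> NONE
READ c @v3: history=[] -> no version <= 3 -> NONE
READ d @v1: history=[(2, 24), (3, 42)] -> no version <= 1 -> NONE
READ c @v3: history=[] -> no version <= 3 -> NONE
v4: WRITE d=15  (d history now [(2, 24), (3, 42), (4, 15)])
v5: WRITE d=39  (d history now [(2, 24), (3, 42), (4, 15), (5, 39)])
READ c @v4: history=[] -> no version <= 4 -> NONE
READ b @v3: history=[] -> no version <= 3 -> NONE
READ a @v3: history=[(1, 74)] -> pick v1 -> 74
Read results in order: ['NONE', 'NONE', 'NONE', 'NONE', 'NONE', 'NONE', 'NONE', '74']
NONE count = 7

Answer: 7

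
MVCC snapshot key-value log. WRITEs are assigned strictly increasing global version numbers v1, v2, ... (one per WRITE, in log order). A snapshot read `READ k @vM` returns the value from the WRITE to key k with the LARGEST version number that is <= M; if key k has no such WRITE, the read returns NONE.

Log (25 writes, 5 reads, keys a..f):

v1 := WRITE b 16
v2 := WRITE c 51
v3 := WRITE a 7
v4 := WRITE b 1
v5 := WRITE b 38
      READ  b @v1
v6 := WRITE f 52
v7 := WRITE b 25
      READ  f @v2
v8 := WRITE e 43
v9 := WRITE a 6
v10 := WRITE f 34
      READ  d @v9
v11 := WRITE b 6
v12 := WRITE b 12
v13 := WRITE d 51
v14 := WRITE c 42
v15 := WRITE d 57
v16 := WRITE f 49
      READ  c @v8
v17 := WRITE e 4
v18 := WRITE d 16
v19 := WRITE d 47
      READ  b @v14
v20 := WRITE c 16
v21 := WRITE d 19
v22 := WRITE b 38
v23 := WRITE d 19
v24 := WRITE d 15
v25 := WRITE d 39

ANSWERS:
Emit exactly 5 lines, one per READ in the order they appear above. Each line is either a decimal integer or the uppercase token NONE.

Answer: 16
NONE
NONE
51
12

Derivation:
v1: WRITE b=16  (b history now [(1, 16)])
v2: WRITE c=51  (c history now [(2, 51)])
v3: WRITE a=7  (a history now [(3, 7)])
v4: WRITE b=1  (b history now [(1, 16), (4, 1)])
v5: WRITE b=38  (b history now [(1, 16), (4, 1), (5, 38)])
READ b @v1: history=[(1, 16), (4, 1), (5, 38)] -> pick v1 -> 16
v6: WRITE f=52  (f history now [(6, 52)])
v7: WRITE b=25  (b history now [(1, 16), (4, 1), (5, 38), (7, 25)])
READ f @v2: history=[(6, 52)] -> no version <= 2 -> NONE
v8: WRITE e=43  (e history now [(8, 43)])
v9: WRITE a=6  (a history now [(3, 7), (9, 6)])
v10: WRITE f=34  (f history now [(6, 52), (10, 34)])
READ d @v9: history=[] -> no version <= 9 -> NONE
v11: WRITE b=6  (b history now [(1, 16), (4, 1), (5, 38), (7, 25), (11, 6)])
v12: WRITE b=12  (b history now [(1, 16), (4, 1), (5, 38), (7, 25), (11, 6), (12, 12)])
v13: WRITE d=51  (d history now [(13, 51)])
v14: WRITE c=42  (c history now [(2, 51), (14, 42)])
v15: WRITE d=57  (d history now [(13, 51), (15, 57)])
v16: WRITE f=49  (f history now [(6, 52), (10, 34), (16, 49)])
READ c @v8: history=[(2, 51), (14, 42)] -> pick v2 -> 51
v17: WRITE e=4  (e history now [(8, 43), (17, 4)])
v18: WRITE d=16  (d history now [(13, 51), (15, 57), (18, 16)])
v19: WRITE d=47  (d history now [(13, 51), (15, 57), (18, 16), (19, 47)])
READ b @v14: history=[(1, 16), (4, 1), (5, 38), (7, 25), (11, 6), (12, 12)] -> pick v12 -> 12
v20: WRITE c=16  (c history now [(2, 51), (14, 42), (20, 16)])
v21: WRITE d=19  (d history now [(13, 51), (15, 57), (18, 16), (19, 47), (21, 19)])
v22: WRITE b=38  (b history now [(1, 16), (4, 1), (5, 38), (7, 25), (11, 6), (12, 12), (22, 38)])
v23: WRITE d=19  (d history now [(13, 51), (15, 57), (18, 16), (19, 47), (21, 19), (23, 19)])
v24: WRITE d=15  (d history now [(13, 51), (15, 57), (18, 16), (19, 47), (21, 19), (23, 19), (24, 15)])
v25: WRITE d=39  (d history now [(13, 51), (15, 57), (18, 16), (19, 47), (21, 19), (23, 19), (24, 15), (25, 39)])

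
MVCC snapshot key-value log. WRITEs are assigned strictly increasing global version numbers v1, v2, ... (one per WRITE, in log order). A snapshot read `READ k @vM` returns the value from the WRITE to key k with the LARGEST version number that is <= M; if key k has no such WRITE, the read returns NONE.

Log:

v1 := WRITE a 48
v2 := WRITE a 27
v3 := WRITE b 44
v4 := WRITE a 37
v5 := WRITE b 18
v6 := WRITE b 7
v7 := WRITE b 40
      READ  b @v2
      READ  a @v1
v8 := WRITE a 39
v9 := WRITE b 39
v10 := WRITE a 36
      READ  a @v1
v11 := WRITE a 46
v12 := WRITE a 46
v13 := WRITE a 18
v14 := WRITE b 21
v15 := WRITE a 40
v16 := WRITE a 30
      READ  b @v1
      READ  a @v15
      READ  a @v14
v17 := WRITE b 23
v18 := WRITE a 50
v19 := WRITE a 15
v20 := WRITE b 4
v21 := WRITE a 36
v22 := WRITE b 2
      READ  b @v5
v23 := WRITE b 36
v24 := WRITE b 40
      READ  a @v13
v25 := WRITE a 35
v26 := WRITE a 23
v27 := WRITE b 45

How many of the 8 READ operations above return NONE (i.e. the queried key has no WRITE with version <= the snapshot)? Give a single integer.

v1: WRITE a=48  (a history now [(1, 48)])
v2: WRITE a=27  (a history now [(1, 48), (2, 27)])
v3: WRITE b=44  (b history now [(3, 44)])
v4: WRITE a=37  (a history now [(1, 48), (2, 27), (4, 37)])
v5: WRITE b=18  (b history now [(3, 44), (5, 18)])
v6: WRITE b=7  (b history now [(3, 44), (5, 18), (6, 7)])
v7: WRITE b=40  (b history now [(3, 44), (5, 18), (6, 7), (7, 40)])
READ b @v2: history=[(3, 44), (5, 18), (6, 7), (7, 40)] -> no version <= 2 -> NONE
READ a @v1: history=[(1, 48), (2, 27), (4, 37)] -> pick v1 -> 48
v8: WRITE a=39  (a history now [(1, 48), (2, 27), (4, 37), (8, 39)])
v9: WRITE b=39  (b history now [(3, 44), (5, 18), (6, 7), (7, 40), (9, 39)])
v10: WRITE a=36  (a history now [(1, 48), (2, 27), (4, 37), (8, 39), (10, 36)])
READ a @v1: history=[(1, 48), (2, 27), (4, 37), (8, 39), (10, 36)] -> pick v1 -> 48
v11: WRITE a=46  (a history now [(1, 48), (2, 27), (4, 37), (8, 39), (10, 36), (11, 46)])
v12: WRITE a=46  (a history now [(1, 48), (2, 27), (4, 37), (8, 39), (10, 36), (11, 46), (12, 46)])
v13: WRITE a=18  (a history now [(1, 48), (2, 27), (4, 37), (8, 39), (10, 36), (11, 46), (12, 46), (13, 18)])
v14: WRITE b=21  (b history now [(3, 44), (5, 18), (6, 7), (7, 40), (9, 39), (14, 21)])
v15: WRITE a=40  (a history now [(1, 48), (2, 27), (4, 37), (8, 39), (10, 36), (11, 46), (12, 46), (13, 18), (15, 40)])
v16: WRITE a=30  (a history now [(1, 48), (2, 27), (4, 37), (8, 39), (10, 36), (11, 46), (12, 46), (13, 18), (15, 40), (16, 30)])
READ b @v1: history=[(3, 44), (5, 18), (6, 7), (7, 40), (9, 39), (14, 21)] -> no version <= 1 -> NONE
READ a @v15: history=[(1, 48), (2, 27), (4, 37), (8, 39), (10, 36), (11, 46), (12, 46), (13, 18), (15, 40), (16, 30)] -> pick v15 -> 40
READ a @v14: history=[(1, 48), (2, 27), (4, 37), (8, 39), (10, 36), (11, 46), (12, 46), (13, 18), (15, 40), (16, 30)] -> pick v13 -> 18
v17: WRITE b=23  (b history now [(3, 44), (5, 18), (6, 7), (7, 40), (9, 39), (14, 21), (17, 23)])
v18: WRITE a=50  (a history now [(1, 48), (2, 27), (4, 37), (8, 39), (10, 36), (11, 46), (12, 46), (13, 18), (15, 40), (16, 30), (18, 50)])
v19: WRITE a=15  (a history now [(1, 48), (2, 27), (4, 37), (8, 39), (10, 36), (11, 46), (12, 46), (13, 18), (15, 40), (16, 30), (18, 50), (19, 15)])
v20: WRITE b=4  (b history now [(3, 44), (5, 18), (6, 7), (7, 40), (9, 39), (14, 21), (17, 23), (20, 4)])
v21: WRITE a=36  (a history now [(1, 48), (2, 27), (4, 37), (8, 39), (10, 36), (11, 46), (12, 46), (13, 18), (15, 40), (16, 30), (18, 50), (19, 15), (21, 36)])
v22: WRITE b=2  (b history now [(3, 44), (5, 18), (6, 7), (7, 40), (9, 39), (14, 21), (17, 23), (20, 4), (22, 2)])
READ b @v5: history=[(3, 44), (5, 18), (6, 7), (7, 40), (9, 39), (14, 21), (17, 23), (20, 4), (22, 2)] -> pick v5 -> 18
v23: WRITE b=36  (b history now [(3, 44), (5, 18), (6, 7), (7, 40), (9, 39), (14, 21), (17, 23), (20, 4), (22, 2), (23, 36)])
v24: WRITE b=40  (b history now [(3, 44), (5, 18), (6, 7), (7, 40), (9, 39), (14, 21), (17, 23), (20, 4), (22, 2), (23, 36), (24, 40)])
READ a @v13: history=[(1, 48), (2, 27), (4, 37), (8, 39), (10, 36), (11, 46), (12, 46), (13, 18), (15, 40), (16, 30), (18, 50), (19, 15), (21, 36)] -> pick v13 -> 18
v25: WRITE a=35  (a history now [(1, 48), (2, 27), (4, 37), (8, 39), (10, 36), (11, 46), (12, 46), (13, 18), (15, 40), (16, 30), (18, 50), (19, 15), (21, 36), (25, 35)])
v26: WRITE a=23  (a history now [(1, 48), (2, 27), (4, 37), (8, 39), (10, 36), (11, 46), (12, 46), (13, 18), (15, 40), (16, 30), (18, 50), (19, 15), (21, 36), (25, 35), (26, 23)])
v27: WRITE b=45  (b history now [(3, 44), (5, 18), (6, 7), (7, 40), (9, 39), (14, 21), (17, 23), (20, 4), (22, 2), (23, 36), (24, 40), (27, 45)])
Read results in order: ['NONE', '48', '48', 'NONE', '40', '18', '18', '18']
NONE count = 2

Answer: 2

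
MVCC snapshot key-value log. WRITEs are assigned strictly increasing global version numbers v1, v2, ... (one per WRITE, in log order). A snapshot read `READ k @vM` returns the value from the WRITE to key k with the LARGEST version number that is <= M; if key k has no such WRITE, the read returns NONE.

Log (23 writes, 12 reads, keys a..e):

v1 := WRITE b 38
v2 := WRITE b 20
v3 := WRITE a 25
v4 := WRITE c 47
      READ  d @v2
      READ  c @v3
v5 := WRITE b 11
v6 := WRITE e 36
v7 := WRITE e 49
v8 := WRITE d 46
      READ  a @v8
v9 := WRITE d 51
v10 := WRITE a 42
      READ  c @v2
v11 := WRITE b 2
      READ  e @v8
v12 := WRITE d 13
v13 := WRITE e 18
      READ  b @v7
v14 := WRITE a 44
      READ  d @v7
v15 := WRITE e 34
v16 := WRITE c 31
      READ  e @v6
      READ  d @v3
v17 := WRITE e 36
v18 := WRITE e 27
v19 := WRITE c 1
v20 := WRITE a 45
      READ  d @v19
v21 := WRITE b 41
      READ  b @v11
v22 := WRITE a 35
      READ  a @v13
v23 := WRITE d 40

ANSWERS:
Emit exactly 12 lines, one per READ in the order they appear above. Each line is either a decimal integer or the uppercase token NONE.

v1: WRITE b=38  (b history now [(1, 38)])
v2: WRITE b=20  (b history now [(1, 38), (2, 20)])
v3: WRITE a=25  (a history now [(3, 25)])
v4: WRITE c=47  (c history now [(4, 47)])
READ d @v2: history=[] -> no version <= 2 -> NONE
READ c @v3: history=[(4, 47)] -> no version <= 3 -> NONE
v5: WRITE b=11  (b history now [(1, 38), (2, 20), (5, 11)])
v6: WRITE e=36  (e history now [(6, 36)])
v7: WRITE e=49  (e history now [(6, 36), (7, 49)])
v8: WRITE d=46  (d history now [(8, 46)])
READ a @v8: history=[(3, 25)] -> pick v3 -> 25
v9: WRITE d=51  (d history now [(8, 46), (9, 51)])
v10: WRITE a=42  (a history now [(3, 25), (10, 42)])
READ c @v2: history=[(4, 47)] -> no version <= 2 -> NONE
v11: WRITE b=2  (b history now [(1, 38), (2, 20), (5, 11), (11, 2)])
READ e @v8: history=[(6, 36), (7, 49)] -> pick v7 -> 49
v12: WRITE d=13  (d history now [(8, 46), (9, 51), (12, 13)])
v13: WRITE e=18  (e history now [(6, 36), (7, 49), (13, 18)])
READ b @v7: history=[(1, 38), (2, 20), (5, 11), (11, 2)] -> pick v5 -> 11
v14: WRITE a=44  (a history now [(3, 25), (10, 42), (14, 44)])
READ d @v7: history=[(8, 46), (9, 51), (12, 13)] -> no version <= 7 -> NONE
v15: WRITE e=34  (e history now [(6, 36), (7, 49), (13, 18), (15, 34)])
v16: WRITE c=31  (c history now [(4, 47), (16, 31)])
READ e @v6: history=[(6, 36), (7, 49), (13, 18), (15, 34)] -> pick v6 -> 36
READ d @v3: history=[(8, 46), (9, 51), (12, 13)] -> no version <= 3 -> NONE
v17: WRITE e=36  (e history now [(6, 36), (7, 49), (13, 18), (15, 34), (17, 36)])
v18: WRITE e=27  (e history now [(6, 36), (7, 49), (13, 18), (15, 34), (17, 36), (18, 27)])
v19: WRITE c=1  (c history now [(4, 47), (16, 31), (19, 1)])
v20: WRITE a=45  (a history now [(3, 25), (10, 42), (14, 44), (20, 45)])
READ d @v19: history=[(8, 46), (9, 51), (12, 13)] -> pick v12 -> 13
v21: WRITE b=41  (b history now [(1, 38), (2, 20), (5, 11), (11, 2), (21, 41)])
READ b @v11: history=[(1, 38), (2, 20), (5, 11), (11, 2), (21, 41)] -> pick v11 -> 2
v22: WRITE a=35  (a history now [(3, 25), (10, 42), (14, 44), (20, 45), (22, 35)])
READ a @v13: history=[(3, 25), (10, 42), (14, 44), (20, 45), (22, 35)] -> pick v10 -> 42
v23: WRITE d=40  (d history now [(8, 46), (9, 51), (12, 13), (23, 40)])

Answer: NONE
NONE
25
NONE
49
11
NONE
36
NONE
13
2
42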